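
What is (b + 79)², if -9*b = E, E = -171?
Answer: 9604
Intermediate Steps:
b = 19 (b = -⅑*(-171) = 19)
(b + 79)² = (19 + 79)² = 98² = 9604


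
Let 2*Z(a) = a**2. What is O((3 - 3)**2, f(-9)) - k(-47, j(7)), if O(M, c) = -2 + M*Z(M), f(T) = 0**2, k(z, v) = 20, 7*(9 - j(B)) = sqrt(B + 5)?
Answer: -22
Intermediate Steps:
j(B) = 9 - sqrt(5 + B)/7 (j(B) = 9 - sqrt(B + 5)/7 = 9 - sqrt(5 + B)/7)
Z(a) = a**2/2
f(T) = 0
O(M, c) = -2 + M**3/2 (O(M, c) = -2 + M*(M**2/2) = -2 + M**3/2)
O((3 - 3)**2, f(-9)) - k(-47, j(7)) = (-2 + ((3 - 3)**2)**3/2) - 1*20 = (-2 + (0**2)**3/2) - 20 = (-2 + (1/2)*0**3) - 20 = (-2 + (1/2)*0) - 20 = (-2 + 0) - 20 = -2 - 20 = -22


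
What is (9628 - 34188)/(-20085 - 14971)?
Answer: 1535/2191 ≈ 0.70059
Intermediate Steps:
(9628 - 34188)/(-20085 - 14971) = -24560/(-35056) = -24560*(-1/35056) = 1535/2191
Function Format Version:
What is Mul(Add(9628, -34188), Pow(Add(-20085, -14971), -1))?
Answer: Rational(1535, 2191) ≈ 0.70059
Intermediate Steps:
Mul(Add(9628, -34188), Pow(Add(-20085, -14971), -1)) = Mul(-24560, Pow(-35056, -1)) = Mul(-24560, Rational(-1, 35056)) = Rational(1535, 2191)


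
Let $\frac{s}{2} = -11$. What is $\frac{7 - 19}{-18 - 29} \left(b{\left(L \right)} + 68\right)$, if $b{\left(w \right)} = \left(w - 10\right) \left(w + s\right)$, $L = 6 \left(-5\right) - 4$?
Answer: $\frac{30384}{47} \approx 646.47$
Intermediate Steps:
$s = -22$ ($s = 2 \left(-11\right) = -22$)
$L = -34$ ($L = -30 - 4 = -34$)
$b{\left(w \right)} = \left(-22 + w\right) \left(-10 + w\right)$ ($b{\left(w \right)} = \left(w - 10\right) \left(w - 22\right) = \left(-10 + w\right) \left(-22 + w\right) = \left(-22 + w\right) \left(-10 + w\right)$)
$\frac{7 - 19}{-18 - 29} \left(b{\left(L \right)} + 68\right) = \frac{7 - 19}{-18 - 29} \left(\left(220 + \left(-34\right)^{2} - -1088\right) + 68\right) = - \frac{12}{-47} \left(\left(220 + 1156 + 1088\right) + 68\right) = \left(-12\right) \left(- \frac{1}{47}\right) \left(2464 + 68\right) = \frac{12}{47} \cdot 2532 = \frac{30384}{47}$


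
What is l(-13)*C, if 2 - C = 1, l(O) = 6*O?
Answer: -78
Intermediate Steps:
C = 1 (C = 2 - 1*1 = 2 - 1 = 1)
l(-13)*C = (6*(-13))*1 = -78*1 = -78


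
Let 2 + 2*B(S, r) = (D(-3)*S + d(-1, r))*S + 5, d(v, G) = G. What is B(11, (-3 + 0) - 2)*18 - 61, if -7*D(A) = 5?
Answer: -9148/7 ≈ -1306.9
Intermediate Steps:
D(A) = -5/7 (D(A) = -1/7*5 = -5/7)
B(S, r) = 3/2 + S*(r - 5*S/7)/2 (B(S, r) = -1 + ((-5*S/7 + r)*S + 5)/2 = -1 + ((r - 5*S/7)*S + 5)/2 = -1 + (S*(r - 5*S/7) + 5)/2 = -1 + (5 + S*(r - 5*S/7))/2 = -1 + (5/2 + S*(r - 5*S/7)/2) = 3/2 + S*(r - 5*S/7)/2)
B(11, (-3 + 0) - 2)*18 - 61 = (3/2 - 5/14*11**2 + (1/2)*11*((-3 + 0) - 2))*18 - 61 = (3/2 - 5/14*121 + (1/2)*11*(-3 - 2))*18 - 61 = (3/2 - 605/14 + (1/2)*11*(-5))*18 - 61 = (3/2 - 605/14 - 55/2)*18 - 61 = -969/14*18 - 61 = -8721/7 - 61 = -9148/7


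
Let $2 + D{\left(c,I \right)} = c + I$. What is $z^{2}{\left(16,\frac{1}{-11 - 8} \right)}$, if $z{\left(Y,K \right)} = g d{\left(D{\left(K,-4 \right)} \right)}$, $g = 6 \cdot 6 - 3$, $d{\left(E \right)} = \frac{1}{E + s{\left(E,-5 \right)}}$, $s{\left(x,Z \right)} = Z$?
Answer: $\frac{43681}{4900} \approx 8.9145$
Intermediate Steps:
$D{\left(c,I \right)} = -2 + I + c$ ($D{\left(c,I \right)} = -2 + \left(c + I\right) = -2 + \left(I + c\right) = -2 + I + c$)
$d{\left(E \right)} = \frac{1}{-5 + E}$ ($d{\left(E \right)} = \frac{1}{E - 5} = \frac{1}{-5 + E}$)
$g = 33$ ($g = 36 - 3 = 33$)
$z{\left(Y,K \right)} = \frac{33}{-11 + K}$ ($z{\left(Y,K \right)} = \frac{33}{-5 - \left(6 - K\right)} = \frac{33}{-5 + \left(-6 + K\right)} = \frac{33}{-11 + K}$)
$z^{2}{\left(16,\frac{1}{-11 - 8} \right)} = \left(\frac{33}{-11 + \frac{1}{-11 - 8}}\right)^{2} = \left(\frac{33}{-11 + \frac{1}{-19}}\right)^{2} = \left(\frac{33}{-11 - \frac{1}{19}}\right)^{2} = \left(\frac{33}{- \frac{210}{19}}\right)^{2} = \left(33 \left(- \frac{19}{210}\right)\right)^{2} = \left(- \frac{209}{70}\right)^{2} = \frac{43681}{4900}$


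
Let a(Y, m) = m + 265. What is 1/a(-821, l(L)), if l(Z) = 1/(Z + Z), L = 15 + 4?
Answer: 38/10071 ≈ 0.0037732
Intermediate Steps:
L = 19
l(Z) = 1/(2*Z)
a(Y, m) = 265 + m
1/a(-821, l(L)) = 1/(265 + (1/2)/19) = 1/(265 + (1/2)*(1/19)) = 1/(265 + 1/38) = 1/(10071/38) = 38/10071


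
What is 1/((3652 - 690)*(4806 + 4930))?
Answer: 1/28838032 ≈ 3.4676e-8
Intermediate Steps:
1/((3652 - 690)*(4806 + 4930)) = 1/(2962*9736) = 1/28838032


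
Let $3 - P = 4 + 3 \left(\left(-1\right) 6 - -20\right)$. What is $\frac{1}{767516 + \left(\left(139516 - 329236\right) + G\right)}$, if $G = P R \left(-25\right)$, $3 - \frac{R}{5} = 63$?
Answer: $\frac{1}{255296} \approx 3.917 \cdot 10^{-6}$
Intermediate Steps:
$R = -300$ ($R = 15 - 315 = -300$)
$P = -43$ ($P = 3 - \left(4 + 3 \left(\left(-1\right) 6 - -20\right)\right) = 3 - \left(4 + 3 \left(-6 + 20\right)\right) = 3 - \left(4 + 3 \cdot 14\right) = 3 - \left(4 + 42\right) = 3 - 46 = -43$)
$G = -322500$ ($G = \left(-43\right) \left(-300\right) \left(-25\right) = 12900 \left(-25\right) = -322500$)
$\frac{1}{767516 + \left(\left(139516 - 329236\right) + G\right)} = \frac{1}{767516 + \left(\left(139516 - 329236\right) - 322500\right)} = \frac{1}{767516 - 512220} = \frac{1}{255296}$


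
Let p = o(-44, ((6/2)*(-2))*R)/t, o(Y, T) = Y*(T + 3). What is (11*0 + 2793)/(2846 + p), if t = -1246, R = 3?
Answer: 1740039/1772728 ≈ 0.98156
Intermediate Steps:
o(Y, T) = Y*(3 + T)
p = -330/623 (p = -44*(3 + ((6/2)*(-2))*3)/(-1246) = -44*(3 + ((6*(½))*(-2))*3)*(-1/1246) = -44*(3 + (3*(-2))*3)*(-1/1246) = -44*(3 - 6*3)*(-1/1246) = -44*(3 - 18)*(-1/1246) = -44*(-15)*(-1/1246) = 660*(-1/1246) = -330/623 ≈ -0.52969)
(11*0 + 2793)/(2846 + p) = (11*0 + 2793)/(2846 - 330/623) = (0 + 2793)/(1772728/623) = 2793*(623/1772728) = 1740039/1772728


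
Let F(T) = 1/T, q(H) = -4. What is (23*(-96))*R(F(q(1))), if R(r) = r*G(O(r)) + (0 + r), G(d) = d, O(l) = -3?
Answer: -1104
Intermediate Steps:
R(r) = -2*r (R(r) = r*(-3) + (0 + r) = -3*r + r = -2*r)
(23*(-96))*R(F(q(1))) = (23*(-96))*(-2/(-4)) = -(-4416)*(-1)/4 = -2208*1/2 = -1104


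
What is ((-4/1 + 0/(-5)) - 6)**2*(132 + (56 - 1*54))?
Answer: 13400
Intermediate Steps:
((-4/1 + 0/(-5)) - 6)**2*(132 + (56 - 1*54)) = ((-4*1 + 0*(-1/5)) - 6)**2*(132 + (56 - 54)) = ((-4 + 0) - 6)**2*(132 + 2) = (-4 - 6)**2*134 = (-10)**2*134 = 100*134 = 13400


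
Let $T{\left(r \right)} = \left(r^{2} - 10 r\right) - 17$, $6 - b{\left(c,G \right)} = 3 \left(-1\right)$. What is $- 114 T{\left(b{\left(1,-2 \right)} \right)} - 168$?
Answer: $2796$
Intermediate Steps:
$b{\left(c,G \right)} = 9$ ($b{\left(c,G \right)} = 6 - 3 \left(-1\right) = 6 - -3 = 6 + 3 = 9$)
$T{\left(r \right)} = -17 + r^{2} - 10 r$
$- 114 T{\left(b{\left(1,-2 \right)} \right)} - 168 = - 114 \left(-17 + 9^{2} - 90\right) - 168 = - 114 \left(-17 + 81 - 90\right) - 168 = \left(-114\right) \left(-26\right) - 168 = 2964 - 168 = 2796$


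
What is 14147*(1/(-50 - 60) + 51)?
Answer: 79350523/110 ≈ 7.2137e+5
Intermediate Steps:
14147*(1/(-50 - 60) + 51) = 14147*(1/(-110) + 51) = 14147*(-1/110 + 51) = 14147*(5609/110) = 79350523/110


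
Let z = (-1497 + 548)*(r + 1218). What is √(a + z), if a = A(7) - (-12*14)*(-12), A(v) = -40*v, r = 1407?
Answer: I*√2493421 ≈ 1579.1*I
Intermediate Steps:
a = -2296 (a = -40*7 - (-12*14)*(-12) = -280 - (-168)*(-12) = -280 - 1*2016 = -280 - 2016 = -2296)
z = -2491125 (z = (-1497 + 548)*(1407 + 1218) = -949*2625 = -2491125)
√(a + z) = √(-2296 - 2491125) = √(-2493421) = I*√2493421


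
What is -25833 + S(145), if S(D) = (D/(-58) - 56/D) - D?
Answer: -7534457/290 ≈ -25981.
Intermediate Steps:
S(D) = -56/D - 59*D/58 (S(D) = (D*(-1/58) - 56/D) - D = (-D/58 - 56/D) - D = (-56/D - D/58) - D = -56/D - 59*D/58)
-25833 + S(145) = -25833 + (-56/145 - 59/58*145) = -25833 + (-56*1/145 - 295/2) = -25833 + (-56/145 - 295/2) = -25833 - 42887/290 = -7534457/290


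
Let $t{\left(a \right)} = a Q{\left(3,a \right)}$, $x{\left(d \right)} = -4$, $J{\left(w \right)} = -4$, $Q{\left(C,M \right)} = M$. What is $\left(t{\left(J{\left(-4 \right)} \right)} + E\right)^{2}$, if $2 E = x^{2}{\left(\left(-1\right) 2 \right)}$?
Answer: $576$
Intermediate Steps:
$t{\left(a \right)} = a^{2}$ ($t{\left(a \right)} = a a = a^{2}$)
$E = 8$ ($E = \frac{\left(-4\right)^{2}}{2} = \frac{1}{2} \cdot 16 = 8$)
$\left(t{\left(J{\left(-4 \right)} \right)} + E\right)^{2} = \left(\left(-4\right)^{2} + 8\right)^{2} = \left(16 + 8\right)^{2} = 24^{2} = 576$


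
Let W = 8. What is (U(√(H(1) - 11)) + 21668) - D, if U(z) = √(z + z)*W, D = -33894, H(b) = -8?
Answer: 55562 + 8*19^(¼)*(1 + I) ≈ 55579.0 + 16.702*I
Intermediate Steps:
U(z) = 8*√2*√z (U(z) = √(z + z)*8 = √(2*z)*8 = (√2*√z)*8 = 8*√2*√z)
(U(√(H(1) - 11)) + 21668) - D = (8*√2*√(√(-8 - 11)) + 21668) - 1*(-33894) = (8*√2*√(√(-19)) + 21668) + 33894 = (8*√2*√(I*√19) + 21668) + 33894 = (8*√2*(19^(¼)*√I) + 21668) + 33894 = (8*√2*19^(¼)*√I + 21668) + 33894 = (21668 + 8*√2*19^(¼)*√I) + 33894 = 55562 + 8*√2*19^(¼)*√I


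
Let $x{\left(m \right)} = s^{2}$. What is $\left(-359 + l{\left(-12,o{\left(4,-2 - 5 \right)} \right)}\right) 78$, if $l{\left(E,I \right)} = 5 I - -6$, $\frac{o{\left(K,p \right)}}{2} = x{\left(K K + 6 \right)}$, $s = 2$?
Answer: $-24414$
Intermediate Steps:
$x{\left(m \right)} = 4$ ($x{\left(m \right)} = 2^{2} = 4$)
$o{\left(K,p \right)} = 8$ ($o{\left(K,p \right)} = 2 \cdot 4 = 8$)
$l{\left(E,I \right)} = 6 + 5 I$ ($l{\left(E,I \right)} = 5 I + 6 = 6 + 5 I$)
$\left(-359 + l{\left(-12,o{\left(4,-2 - 5 \right)} \right)}\right) 78 = \left(-359 + \left(6 + 5 \cdot 8\right)\right) 78 = \left(-359 + \left(6 + 40\right)\right) 78 = \left(-359 + 46\right) 78 = \left(-313\right) 78 = -24414$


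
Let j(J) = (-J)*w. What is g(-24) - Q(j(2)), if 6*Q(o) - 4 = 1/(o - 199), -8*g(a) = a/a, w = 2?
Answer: -3853/4872 ≈ -0.79085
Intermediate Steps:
j(J) = -2*J (j(J) = -J*2 = -2*J)
g(a) = -⅛ (g(a) = -a/(8*a) = -⅛*1 = -⅛)
Q(o) = ⅔ + 1/(6*(-199 + o)) (Q(o) = ⅔ + 1/(6*(o - 199)) = ⅔ + 1/(6*(-199 + o)))
g(-24) - Q(j(2)) = -⅛ - (-795 + 4*(-2*2))/(6*(-199 - 2*2)) = -⅛ - (-795 + 4*(-4))/(6*(-199 - 4)) = -⅛ - (-795 - 16)/(6*(-203)) = -⅛ - (-1)*(-811)/(6*203) = -⅛ - 1*811/1218 = -⅛ - 811/1218 = -3853/4872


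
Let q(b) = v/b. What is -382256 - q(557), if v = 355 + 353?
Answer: -212917300/557 ≈ -3.8226e+5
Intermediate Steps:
v = 708
q(b) = 708/b
-382256 - q(557) = -382256 - 708/557 = -212917300/557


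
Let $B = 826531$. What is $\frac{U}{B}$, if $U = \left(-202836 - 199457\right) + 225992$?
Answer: $- \frac{176301}{826531} \approx -0.2133$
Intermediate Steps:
$U = -176301$ ($U = -402293 + 225992 = -176301$)
$\frac{U}{B} = - \frac{176301}{826531}$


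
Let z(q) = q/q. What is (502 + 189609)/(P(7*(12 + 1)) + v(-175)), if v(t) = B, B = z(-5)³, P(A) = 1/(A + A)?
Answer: 34600202/183 ≈ 1.8907e+5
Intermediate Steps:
z(q) = 1
P(A) = 1/(2*A)
B = 1 (B = 1³ = 1)
v(t) = 1
(502 + 189609)/(P(7*(12 + 1)) + v(-175)) = (502 + 189609)/(1/(2*((7*(12 + 1)))) + 1) = 190111/(1/(2*((7*13))) + 1) = 190111/((½)/91 + 1) = 190111/((½)*(1/91) + 1) = 190111/(1/182 + 1) = 190111/(183/182) = 190111*(182/183) = 34600202/183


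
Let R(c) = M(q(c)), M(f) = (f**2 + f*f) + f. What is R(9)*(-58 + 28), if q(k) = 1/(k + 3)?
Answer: -35/12 ≈ -2.9167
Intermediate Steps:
q(k) = 1/(3 + k)
M(f) = f + 2*f**2 (M(f) = (f**2 + f**2) + f = 2*f**2 + f = f + 2*f**2)
R(c) = (1 + 2/(3 + c))/(3 + c)
R(9)*(-58 + 28) = ((5 + 9)/(3 + 9)**2)*(-58 + 28) = (14/12**2)*(-30) = ((1/144)*14)*(-30) = (7/72)*(-30) = -35/12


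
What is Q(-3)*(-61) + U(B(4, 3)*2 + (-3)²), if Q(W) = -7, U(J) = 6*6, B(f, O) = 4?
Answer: 463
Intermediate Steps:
U(J) = 36
Q(-3)*(-61) + U(B(4, 3)*2 + (-3)²) = -7*(-61) + 36 = 427 + 36 = 463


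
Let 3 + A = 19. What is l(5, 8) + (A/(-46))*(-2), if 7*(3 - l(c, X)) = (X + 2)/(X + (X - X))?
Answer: 2265/644 ≈ 3.5171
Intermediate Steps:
A = 16 (A = -3 + 19 = 16)
l(c, X) = 3 - (2 + X)/(7*X) (l(c, X) = 3 - (X + 2)/(7*(X + (X - X))) = 3 - (2 + X)/(7*(X + 0)) = 3 - (2 + X)/(7*X))
l(5, 8) + (A/(-46))*(-2) = (2/7)*(-1 + 10*8)/8 + (16/(-46))*(-2) = (2/7)*(⅛)*(-1 + 80) + (16*(-1/46))*(-2) = (2/7)*(⅛)*79 - 8/23*(-2) = 79/28 + 16/23 = 2265/644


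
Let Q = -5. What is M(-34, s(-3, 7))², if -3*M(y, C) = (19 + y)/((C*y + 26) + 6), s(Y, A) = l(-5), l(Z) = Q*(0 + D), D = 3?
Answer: 25/293764 ≈ 8.5102e-5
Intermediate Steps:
l(Z) = -15 (l(Z) = -5*(0 + 3) = -5*3 = -15)
s(Y, A) = -15
M(y, C) = -(19 + y)/(3*(32 + C*y)) (M(y, C) = -(19 + y)/(3*((C*y + 26) + 6)) = -(19 + y)/(3*((26 + C*y) + 6)) = -(19 + y)/(3*(32 + C*y)))
M(-34, s(-3, 7))² = ((-19 - 1*(-34))/(3*(32 - 15*(-34))))² = ((-19 + 34)/(3*(32 + 510)))² = ((⅓)*15/542)² = ((⅓)*(1/542)*15)² = (5/542)² = 25/293764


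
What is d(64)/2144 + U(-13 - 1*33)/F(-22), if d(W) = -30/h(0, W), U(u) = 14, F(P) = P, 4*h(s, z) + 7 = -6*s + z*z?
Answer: -2557043/4018124 ≈ -0.63638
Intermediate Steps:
h(s, z) = -7/4 - 3*s/2 + z²/4 (h(s, z) = -7/4 + (-6*s + z*z)/4 = -7/4 + (-6*s + z²)/4 = -7/4 + (z² - 6*s)/4 = -7/4 + (-3*s/2 + z²/4) = -7/4 - 3*s/2 + z²/4)
d(W) = -30/(-7/4 + W²/4) (d(W) = -30/(-7/4 - 3/2*0 + W²/4) = -30/(-7/4 + 0 + W²/4) = -30/(-7/4 + W²/4))
d(64)/2144 + U(-13 - 1*33)/F(-22) = -120/(-7 + 64²)/2144 + 14/(-22) = -120/(-7 + 4096)*(1/2144) + 14*(-1/22) = -120/4089*(1/2144) - 7/11 = -120*1/4089*(1/2144) - 7/11 = -40/1363*1/2144 - 7/11 = -5/365284 - 7/11 = -2557043/4018124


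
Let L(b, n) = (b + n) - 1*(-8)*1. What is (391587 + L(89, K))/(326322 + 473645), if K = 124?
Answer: 391808/799967 ≈ 0.48978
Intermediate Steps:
L(b, n) = 8 + b + n (L(b, n) = (b + n) + 8*1 = (b + n) + 8 = 8 + b + n)
(391587 + L(89, K))/(326322 + 473645) = (391587 + (8 + 89 + 124))/(326322 + 473645) = (391587 + 221)/799967 = 391808*(1/799967) = 391808/799967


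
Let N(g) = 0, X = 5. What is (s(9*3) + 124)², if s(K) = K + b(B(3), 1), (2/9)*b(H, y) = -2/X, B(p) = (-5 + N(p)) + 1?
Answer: 556516/25 ≈ 22261.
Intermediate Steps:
B(p) = -4 (B(p) = (-5 + 0) + 1 = -5 + 1 = -4)
b(H, y) = -9/5 (b(H, y) = 9*(-2/5)/2 = 9*(-2*⅕)/2 = (9/2)*(-⅖) = -9/5)
s(K) = -9/5 + K (s(K) = K - 9/5 = -9/5 + K)
(s(9*3) + 124)² = ((-9/5 + 9*3) + 124)² = ((-9/5 + 27) + 124)² = (126/5 + 124)² = (746/5)² = 556516/25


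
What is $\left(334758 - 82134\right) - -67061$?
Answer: $319685$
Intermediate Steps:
$\left(334758 - 82134\right) - -67061 = 252624 + \left(-66166 + 133227\right) = 252624 + 67061 = 319685$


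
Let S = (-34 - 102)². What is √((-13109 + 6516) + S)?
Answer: √11903 ≈ 109.10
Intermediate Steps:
S = 18496 (S = (-136)² = 18496)
√((-13109 + 6516) + S) = √((-13109 + 6516) + 18496) = √(-6593 + 18496) = √11903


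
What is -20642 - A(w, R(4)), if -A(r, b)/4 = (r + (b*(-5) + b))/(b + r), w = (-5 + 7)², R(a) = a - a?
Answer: -20638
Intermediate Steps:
R(a) = 0
w = 4 (w = 2² = 4)
A(r, b) = -4*(r - 4*b)/(b + r) (A(r, b) = -4*(r + (b*(-5) + b))/(b + r) = -4*(r + (-5*b + b))/(b + r) = -4*(r - 4*b)/(b + r))
-20642 - A(w, R(4)) = -20642 - 4*(-1*4 + 4*0)/(0 + 4) = -20642 - 4*(-4 + 0)/4 = -20642 - 4*(-4)/4 = -20642 - 1*(-4) = -20642 + 4 = -20638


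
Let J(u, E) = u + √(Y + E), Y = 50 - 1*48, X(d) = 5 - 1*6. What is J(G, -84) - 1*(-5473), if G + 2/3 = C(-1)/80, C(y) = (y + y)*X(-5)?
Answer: 656683/120 + I*√82 ≈ 5472.4 + 9.0554*I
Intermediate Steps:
X(d) = -1 (X(d) = 5 - 6 = -1)
C(y) = -2*y (C(y) = (y + y)*(-1) = (2*y)*(-1) = -2*y)
G = -77/120 (G = -⅔ - 2*(-1)/80 = -⅔ + 2*(1/80) = -⅔ + 1/40 = -77/120 ≈ -0.64167)
Y = 2 (Y = 50 - 48 = 2)
J(u, E) = u + √(2 + E)
J(G, -84) - 1*(-5473) = (-77/120 + √(2 - 84)) - 1*(-5473) = (-77/120 + √(-82)) + 5473 = (-77/120 + I*√82) + 5473 = 656683/120 + I*√82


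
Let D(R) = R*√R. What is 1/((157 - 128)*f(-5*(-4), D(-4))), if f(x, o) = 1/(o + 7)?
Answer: 7/29 - 8*I/29 ≈ 0.24138 - 0.27586*I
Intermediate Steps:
D(R) = R^(3/2)
f(x, o) = 1/(7 + o)
1/((157 - 128)*f(-5*(-4), D(-4))) = 1/((157 - 128)/(7 + (-4)^(3/2))) = 1/(29/(7 - 8*I)) = 1/(29*((7 + 8*I)/113)) = 1/(29*(7 + 8*I)/113) = 7/29 - 8*I/29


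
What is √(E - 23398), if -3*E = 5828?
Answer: I*√228066/3 ≈ 159.19*I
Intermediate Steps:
E = -5828/3 (E = -⅓*5828 = -5828/3 ≈ -1942.7)
√(E - 23398) = √(-5828/3 - 23398) = √(-76022/3) = I*√228066/3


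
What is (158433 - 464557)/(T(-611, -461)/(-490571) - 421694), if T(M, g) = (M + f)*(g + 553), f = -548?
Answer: 75087778402/103435370323 ≈ 0.72594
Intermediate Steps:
T(M, g) = (-548 + M)*(553 + g) (T(M, g) = (M - 548)*(g + 553) = (-548 + M)*(553 + g))
(158433 - 464557)/(T(-611, -461)/(-490571) - 421694) = (158433 - 464557)/((-303044 - 548*(-461) + 553*(-611) - 611*(-461))/(-490571) - 421694) = -306124/((-303044 + 252628 - 337883 + 281671)*(-1/490571) - 421694) = -306124/(-106628*(-1/490571) - 421694) = -306124/(106628/490571 - 421694) = -306124/(-206870740646/490571) = -306124*(-490571/206870740646) = 75087778402/103435370323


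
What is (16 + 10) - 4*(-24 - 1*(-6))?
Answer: 98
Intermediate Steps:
(16 + 10) - 4*(-24 - 1*(-6)) = 26 - 4*(-24 + 6) = 26 - 4*(-18) = 26 + 72 = 98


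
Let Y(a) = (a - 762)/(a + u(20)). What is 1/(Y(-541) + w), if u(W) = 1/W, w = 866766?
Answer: 10819/9377567414 ≈ 1.1537e-6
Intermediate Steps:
Y(a) = (-762 + a)/(1/20 + a) (Y(a) = (a - 762)/(a + 1/20) = (-762 + a)/(a + 1/20) = (-762 + a)/(1/20 + a))
1/(Y(-541) + w) = 1/(20*(-762 - 541)/(1 + 20*(-541)) + 866766) = 1/(20*(-1303)/(1 - 10820) + 866766) = 1/(20*(-1303)/(-10819) + 866766) = 1/(20*(-1/10819)*(-1303) + 866766) = 1/(26060/10819 + 866766) = 1/(9377567414/10819) = 10819/9377567414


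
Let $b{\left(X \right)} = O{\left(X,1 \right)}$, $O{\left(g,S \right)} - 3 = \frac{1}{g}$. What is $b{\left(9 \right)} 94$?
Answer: $\frac{2632}{9} \approx 292.44$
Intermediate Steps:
$O{\left(g,S \right)} = 3 + \frac{1}{g}$
$b{\left(X \right)} = 3 + \frac{1}{X}$
$b{\left(9 \right)} 94 = \left(3 + \frac{1}{9}\right) 94 = \frac{28}{9} \cdot 94 = \frac{2632}{9}$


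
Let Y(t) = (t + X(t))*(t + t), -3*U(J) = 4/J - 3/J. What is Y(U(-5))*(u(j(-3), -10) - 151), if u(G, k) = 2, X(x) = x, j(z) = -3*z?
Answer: -596/225 ≈ -2.6489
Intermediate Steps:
U(J) = -1/(3*J) (U(J) = -(4/J - 3/J)/3 = -1/(3*J))
Y(t) = 4*t² (Y(t) = (t + t)*(t + t) = (2*t)*(2*t) = 4*t²)
Y(U(-5))*(u(j(-3), -10) - 151) = (4*(-⅓/(-5))²)*(2 - 151) = (4*(-⅓*(-⅕))²)*(-149) = (4*(1/15)²)*(-149) = (4*(1/225))*(-149) = (4/225)*(-149) = -596/225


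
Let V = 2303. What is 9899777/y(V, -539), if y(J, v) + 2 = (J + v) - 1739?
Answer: 9899777/23 ≈ 4.3043e+5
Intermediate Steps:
y(J, v) = -1741 + J + v (y(J, v) = -2 + ((J + v) - 1739) = -2 + (-1739 + J + v) = -1741 + J + v)
9899777/y(V, -539) = 9899777/(-1741 + 2303 - 539) = 9899777/23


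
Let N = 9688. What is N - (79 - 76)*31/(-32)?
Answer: 310109/32 ≈ 9690.9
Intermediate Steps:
N - (79 - 76)*31/(-32) = 9688 - (79 - 76)*31/(-32) = 9688 - 3*31*(-1/32) = 9688 - 3*(-31)/32 = 9688 - 1*(-93/32) = 9688 + 93/32 = 310109/32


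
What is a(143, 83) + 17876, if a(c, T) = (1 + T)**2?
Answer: 24932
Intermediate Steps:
a(143, 83) + 17876 = (1 + 83)**2 + 17876 = 84**2 + 17876 = 7056 + 17876 = 24932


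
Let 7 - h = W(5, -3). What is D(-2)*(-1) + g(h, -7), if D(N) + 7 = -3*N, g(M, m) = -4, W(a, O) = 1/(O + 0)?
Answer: -3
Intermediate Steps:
W(a, O) = 1/O
h = 22/3 (h = 7 - 1/(-3) = 7 - 1*(-⅓) = 7 + ⅓ = 22/3 ≈ 7.3333)
D(N) = -7 - 3*N
D(-2)*(-1) + g(h, -7) = (-7 - 3*(-2))*(-1) - 4 = (-7 + 6)*(-1) - 4 = -1*(-1) - 4 = 1 - 4 = -3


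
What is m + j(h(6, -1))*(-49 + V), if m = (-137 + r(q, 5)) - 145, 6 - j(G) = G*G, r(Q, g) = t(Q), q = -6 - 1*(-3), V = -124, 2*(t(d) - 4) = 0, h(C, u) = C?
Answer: 4912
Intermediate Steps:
t(d) = 4 (t(d) = 4 + (½)*0 = 4 + 0 = 4)
q = -3 (q = -6 + 3 = -3)
r(Q, g) = 4
j(G) = 6 - G² (j(G) = 6 - G*G = 6 - G²)
m = -278 (m = (-137 + 4) - 145 = -133 - 145 = -278)
m + j(h(6, -1))*(-49 + V) = -278 + (6 - 1*6²)*(-49 - 124) = -278 + (6 - 1*36)*(-173) = -278 + (6 - 36)*(-173) = -278 - 30*(-173) = -278 + 5190 = 4912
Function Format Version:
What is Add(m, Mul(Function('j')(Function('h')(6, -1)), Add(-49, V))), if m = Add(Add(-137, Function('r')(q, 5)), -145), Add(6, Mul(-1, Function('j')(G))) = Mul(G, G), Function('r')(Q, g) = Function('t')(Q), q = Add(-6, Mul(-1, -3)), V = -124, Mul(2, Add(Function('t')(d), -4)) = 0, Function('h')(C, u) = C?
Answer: 4912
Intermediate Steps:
Function('t')(d) = 4 (Function('t')(d) = Add(4, Mul(Rational(1, 2), 0)) = Add(4, 0) = 4)
q = -3 (q = Add(-6, 3) = -3)
Function('r')(Q, g) = 4
Function('j')(G) = Add(6, Mul(-1, Pow(G, 2))) (Function('j')(G) = Add(6, Mul(-1, Mul(G, G))) = Add(6, Mul(-1, Pow(G, 2))))
m = -278 (m = Add(Add(-137, 4), -145) = Add(-133, -145) = -278)
Add(m, Mul(Function('j')(Function('h')(6, -1)), Add(-49, V))) = Add(-278, Mul(Add(6, Mul(-1, Pow(6, 2))), Add(-49, -124))) = Add(-278, Mul(Add(6, Mul(-1, 36)), -173)) = Add(-278, Mul(Add(6, -36), -173)) = Add(-278, Mul(-30, -173)) = Add(-278, 5190) = 4912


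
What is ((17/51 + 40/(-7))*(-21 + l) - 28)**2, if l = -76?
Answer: 107599129/441 ≈ 2.4399e+5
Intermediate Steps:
((17/51 + 40/(-7))*(-21 + l) - 28)**2 = ((17/51 + 40/(-7))*(-21 - 76) - 28)**2 = ((17*(1/51) + 40*(-1/7))*(-97) - 28)**2 = ((1/3 - 40/7)*(-97) - 28)**2 = (-113/21*(-97) - 28)**2 = (10961/21 - 28)**2 = (10373/21)**2 = 107599129/441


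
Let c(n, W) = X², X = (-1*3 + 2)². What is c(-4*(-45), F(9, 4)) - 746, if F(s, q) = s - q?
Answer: -745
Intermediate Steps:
X = 1 (X = (-3 + 2)² = (-1)² = 1)
c(n, W) = 1 (c(n, W) = 1² = 1)
c(-4*(-45), F(9, 4)) - 746 = 1 - 746 = -745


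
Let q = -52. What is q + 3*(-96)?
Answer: -340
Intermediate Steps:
q + 3*(-96) = -52 + 3*(-96) = -52 - 288 = -340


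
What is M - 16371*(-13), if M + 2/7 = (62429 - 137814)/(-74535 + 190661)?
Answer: 172999225939/812882 ≈ 2.1282e+5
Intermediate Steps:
M = -759947/812882 (M = -2/7 + (62429 - 137814)/(-74535 + 190661) = -2/7 - 75385/116126 = -759947/812882 ≈ -0.93488)
M - 16371*(-13) = -759947/812882 - 16371*(-13) = -759947/812882 + 212823 = 172999225939/812882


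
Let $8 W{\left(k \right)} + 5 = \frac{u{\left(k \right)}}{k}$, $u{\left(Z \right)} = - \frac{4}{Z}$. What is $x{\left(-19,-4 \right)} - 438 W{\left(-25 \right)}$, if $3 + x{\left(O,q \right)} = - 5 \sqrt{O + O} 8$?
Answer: $\frac{677751}{2500} - 40 i \sqrt{38} \approx 271.1 - 246.58 i$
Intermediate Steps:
$x{\left(O,q \right)} = -3 - 40 \sqrt{2} \sqrt{O}$ ($x{\left(O,q \right)} = -3 + - 5 \sqrt{O + O} 8 = -3 + - 5 \sqrt{2 O} 8 = -3 + - 5 \sqrt{2} \sqrt{O} 8 = -3 - 40 \sqrt{2} \sqrt{O}$)
$W{\left(k \right)} = - \frac{5}{8} - \frac{1}{2 k^{2}}$ ($W{\left(k \right)} = - \frac{5}{8} + \frac{- \frac{4}{k} \frac{1}{k}}{8} = - \frac{5}{8} + \frac{\left(-4\right) \frac{1}{k^{2}}}{8} = - \frac{5}{8} - \frac{1}{2 k^{2}}$)
$x{\left(-19,-4 \right)} - 438 W{\left(-25 \right)} = \left(-3 - 40 \sqrt{2} \sqrt{-19}\right) - 438 \left(- \frac{5}{8} - \frac{1}{2 \cdot 625}\right) = \left(-3 - 40 \sqrt{2} i \sqrt{19}\right) - 438 \left(- \frac{5}{8} - \frac{1}{1250}\right) = \left(-3 - 40 i \sqrt{38}\right) - 438 \left(- \frac{5}{8} - \frac{1}{1250}\right) = \left(-3 - 40 i \sqrt{38}\right) - - \frac{685251}{2500} = \left(-3 - 40 i \sqrt{38}\right) + \frac{685251}{2500} = \frac{677751}{2500} - 40 i \sqrt{38}$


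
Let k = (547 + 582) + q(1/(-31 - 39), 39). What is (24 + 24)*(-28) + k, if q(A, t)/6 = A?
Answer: -7528/35 ≈ -215.09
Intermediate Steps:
q(A, t) = 6*A
k = 39512/35 (k = (547 + 582) + 6/(-31 - 39) = 1129 + 6/(-70) = 1129 + 6*(-1/70) = 1129 - 3/35 = 39512/35 ≈ 1128.9)
(24 + 24)*(-28) + k = (24 + 24)*(-28) + 39512/35 = 48*(-28) + 39512/35 = -1344 + 39512/35 = -7528/35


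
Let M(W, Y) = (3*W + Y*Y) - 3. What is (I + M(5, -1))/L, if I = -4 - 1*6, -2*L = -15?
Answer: ⅖ ≈ 0.40000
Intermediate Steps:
L = 15/2 (L = -½*(-15) = 15/2 ≈ 7.5000)
I = -10 (I = -4 - 6 = -10)
M(W, Y) = -3 + Y² + 3*W (M(W, Y) = (3*W + Y²) - 3 = (Y² + 3*W) - 3 = -3 + Y² + 3*W)
(I + M(5, -1))/L = (-10 + (-3 + (-1)² + 3*5))/(15/2) = (-10 + (-3 + 1 + 15))*(2/15) = (-10 + 13)*(2/15) = 3*(2/15) = ⅖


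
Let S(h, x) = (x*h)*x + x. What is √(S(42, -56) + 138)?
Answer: √131794 ≈ 363.03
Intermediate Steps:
S(h, x) = x + h*x² (S(h, x) = (h*x)*x + x = h*x² + x = x + h*x²)
√(S(42, -56) + 138) = √(-56*(1 + 42*(-56)) + 138) = √(-56*(1 - 2352) + 138) = √(-56*(-2351) + 138) = √(131656 + 138) = √131794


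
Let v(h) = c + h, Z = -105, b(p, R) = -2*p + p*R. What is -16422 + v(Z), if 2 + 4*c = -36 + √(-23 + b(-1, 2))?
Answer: -33073/2 + I*√23/4 ≈ -16537.0 + 1.199*I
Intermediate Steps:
b(p, R) = -2*p + R*p
c = -19/2 + I*√23/4 (c = -½ + (-36 + √(-23 - (-2 + 2)))/4 = -½ + (-36 + √(-23 - 1*0))/4 = -½ + (-36 + √(-23 + 0))/4 = -½ + (-36 + √(-23))/4 = -½ + (-36 + I*√23)/4 = -½ + (-9 + I*√23/4) = -19/2 + I*√23/4 ≈ -9.5 + 1.199*I)
v(h) = -19/2 + h + I*√23/4 (v(h) = (-19/2 + I*√23/4) + h = -19/2 + h + I*√23/4)
-16422 + v(Z) = -16422 + (-19/2 - 105 + I*√23/4) = -16422 + (-229/2 + I*√23/4) = -33073/2 + I*√23/4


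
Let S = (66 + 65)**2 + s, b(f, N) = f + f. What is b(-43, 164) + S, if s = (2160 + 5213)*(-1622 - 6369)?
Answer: -58900568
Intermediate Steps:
b(f, N) = 2*f
s = -58917643 (s = 7373*(-7991) = -58917643)
S = -58900482 (S = (66 + 65)**2 - 58917643 = 131**2 - 58917643 = 17161 - 58917643 = -58900482)
b(-43, 164) + S = 2*(-43) - 58900482 = -86 - 58900482 = -58900568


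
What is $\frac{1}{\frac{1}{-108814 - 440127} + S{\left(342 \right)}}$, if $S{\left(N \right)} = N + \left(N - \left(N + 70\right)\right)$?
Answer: $\frac{548941}{149311951} \approx 0.0036765$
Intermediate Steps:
$S{\left(N \right)} = -70 + N$ ($S{\left(N \right)} = N + \left(N - \left(70 + N\right)\right) = N - 70 = -70 + N$)
$\frac{1}{\frac{1}{-108814 - 440127} + S{\left(342 \right)}} = \frac{1}{\frac{1}{-108814 - 440127} + \left(-70 + 342\right)} = \frac{1}{\frac{1}{-548941} + 272} = \frac{1}{- \frac{1}{548941} + 272} = \frac{1}{\frac{149311951}{548941}} = \frac{548941}{149311951}$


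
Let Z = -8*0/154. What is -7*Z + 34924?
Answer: 34924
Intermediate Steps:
Z = 0 (Z = 0*(1/154) = 0)
-7*Z + 34924 = -7*0 + 34924 = 0 + 34924 = 34924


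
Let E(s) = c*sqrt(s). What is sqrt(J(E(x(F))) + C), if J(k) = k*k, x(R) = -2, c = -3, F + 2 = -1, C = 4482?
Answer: 12*sqrt(31) ≈ 66.813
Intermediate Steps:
F = -3 (F = -2 - 1 = -3)
E(s) = -3*sqrt(s)
J(k) = k**2
sqrt(J(E(x(F))) + C) = sqrt((-3*I*sqrt(2))**2 + 4482) = sqrt(-18 + 4482) = sqrt(4464) = 12*sqrt(31)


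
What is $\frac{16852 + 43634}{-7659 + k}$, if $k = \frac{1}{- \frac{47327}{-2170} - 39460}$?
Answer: $- \frac{739492097754}{93637701211} \approx -7.8974$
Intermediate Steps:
$k = - \frac{310}{12225839}$ ($k = \frac{1}{\left(-47327\right) \left(- \frac{1}{2170}\right) - 39460} = \frac{1}{\frac{6761}{310} - 39460} = \frac{1}{- \frac{12225839}{310}} = - \frac{310}{12225839} \approx -2.5356 \cdot 10^{-5}$)
$\frac{16852 + 43634}{-7659 + k} = \frac{16852 + 43634}{-7659 - \frac{310}{12225839}} = \frac{60486}{- \frac{93637701211}{12225839}} = 60486 \left(- \frac{12225839}{93637701211}\right) = - \frac{739492097754}{93637701211}$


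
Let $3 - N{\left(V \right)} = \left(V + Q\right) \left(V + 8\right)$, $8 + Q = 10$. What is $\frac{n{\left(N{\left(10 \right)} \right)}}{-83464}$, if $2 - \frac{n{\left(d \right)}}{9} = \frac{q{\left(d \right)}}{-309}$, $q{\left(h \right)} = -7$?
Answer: $- \frac{1833}{8596792} \approx -0.00021322$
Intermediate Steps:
$Q = 2$ ($Q = -8 + 10 = 2$)
$N{\left(V \right)} = 3 - \left(2 + V\right) \left(8 + V\right)$ ($N{\left(V \right)} = 3 - \left(V + 2\right) \left(V + 8\right) = 3 - \left(2 + V\right) \left(8 + V\right)$)
$n{\left(d \right)} = \frac{1833}{103}$ ($n{\left(d \right)} = 18 - 9 \left(- \frac{7}{-309}\right) = 18 - 9 \left(\left(-7\right) \left(- \frac{1}{309}\right)\right) = 18 - \frac{21}{103} = \frac{1833}{103}$)
$\frac{n{\left(N{\left(10 \right)} \right)}}{-83464} = \frac{1833}{103 \left(-83464\right)} = \frac{1833}{103} \left(- \frac{1}{83464}\right) = - \frac{1833}{8596792}$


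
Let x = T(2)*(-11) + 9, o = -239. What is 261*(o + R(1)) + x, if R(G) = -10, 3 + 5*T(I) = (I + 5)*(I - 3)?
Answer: -64958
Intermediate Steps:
T(I) = -⅗ + (-3 + I)*(5 + I)/5 (T(I) = -⅗ + ((I + 5)*(I - 3))/5 = -⅗ + ((5 + I)*(-3 + I))/5 = -⅗ + ((-3 + I)*(5 + I))/5 = -⅗ + (-3 + I)*(5 + I)/5)
x = 31 (x = (-18/5 + (⅕)*2² + (⅖)*2)*(-11) + 9 = (-18/5 + (⅕)*4 + ⅘)*(-11) + 9 = (-18/5 + ⅘ + ⅘)*(-11) + 9 = -2*(-11) + 9 = 22 + 9 = 31)
261*(o + R(1)) + x = 261*(-239 - 10) + 31 = 261*(-249) + 31 = -64989 + 31 = -64958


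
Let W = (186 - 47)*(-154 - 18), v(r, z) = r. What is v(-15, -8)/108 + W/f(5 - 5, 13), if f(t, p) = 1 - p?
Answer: 71719/36 ≈ 1992.2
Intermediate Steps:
W = -23908 (W = 139*(-172) = -23908)
v(-15, -8)/108 + W/f(5 - 5, 13) = -15/108 - 23908/(1 - 1*13) = -15*1/108 - 23908/(1 - 13) = -5/36 - 23908/(-12) = -5/36 - 23908*(-1/12) = -5/36 + 5977/3 = 71719/36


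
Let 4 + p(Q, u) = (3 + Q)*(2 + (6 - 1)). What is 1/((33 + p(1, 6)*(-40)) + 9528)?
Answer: 1/8601 ≈ 0.00011627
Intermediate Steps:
p(Q, u) = 17 + 7*Q (p(Q, u) = -4 + (3 + Q)*(2 + (6 - 1)) = -4 + (3 + Q)*(2 + 5) = -4 + (3 + Q)*7 = -4 + (21 + 7*Q) = 17 + 7*Q)
1/((33 + p(1, 6)*(-40)) + 9528) = 1/((33 + (17 + 7*1)*(-40)) + 9528) = 1/((33 + (17 + 7)*(-40)) + 9528) = 1/((33 + 24*(-40)) + 9528) = 1/((33 - 960) + 9528) = 1/(-927 + 9528) = 1/8601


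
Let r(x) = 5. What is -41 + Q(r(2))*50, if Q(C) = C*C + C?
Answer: 1459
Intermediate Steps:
Q(C) = C + C² (Q(C) = C² + C = C + C²)
-41 + Q(r(2))*50 = -41 + (5*(1 + 5))*50 = -41 + (5*6)*50 = -41 + 30*50 = -41 + 1500 = 1459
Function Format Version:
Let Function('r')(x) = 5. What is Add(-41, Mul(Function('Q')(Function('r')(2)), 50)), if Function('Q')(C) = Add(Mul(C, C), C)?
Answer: 1459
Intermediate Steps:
Function('Q')(C) = Add(C, Pow(C, 2)) (Function('Q')(C) = Add(Pow(C, 2), C) = Add(C, Pow(C, 2)))
Add(-41, Mul(Function('Q')(Function('r')(2)), 50)) = Add(-41, Mul(Mul(5, Add(1, 5)), 50)) = Add(-41, Mul(Mul(5, 6), 50)) = Add(-41, Mul(30, 50)) = Add(-41, 1500) = 1459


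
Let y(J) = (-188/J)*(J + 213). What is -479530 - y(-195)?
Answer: -31170578/65 ≈ -4.7955e+5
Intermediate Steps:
y(J) = -188*(213 + J)/J (y(J) = (-188/J)*(213 + J) = -188*(213 + J)/J)
-479530 - y(-195) = -479530 - (-188 - 40044/(-195)) = -479530 - (-188 - 40044*(-1/195)) = -479530 - (-188 + 13348/65) = -479530 - 1*1128/65 = -479530 - 1128/65 = -31170578/65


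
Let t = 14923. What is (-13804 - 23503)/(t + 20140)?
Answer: -37307/35063 ≈ -1.0640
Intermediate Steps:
(-13804 - 23503)/(t + 20140) = (-13804 - 23503)/(14923 + 20140) = -37307/35063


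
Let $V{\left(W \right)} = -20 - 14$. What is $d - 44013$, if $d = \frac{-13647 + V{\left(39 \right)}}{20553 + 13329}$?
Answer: $- \frac{1491262147}{33882} \approx -44013.0$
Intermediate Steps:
$V{\left(W \right)} = -34$ ($V{\left(W \right)} = -20 - 14 = -34$)
$d = - \frac{13681}{33882}$ ($d = \frac{-13647 - 34}{20553 + 13329} = - \frac{13681}{33882} \approx -0.40378$)
$d - 44013 = - \frac{13681}{33882} - 44013 = - \frac{1491262147}{33882}$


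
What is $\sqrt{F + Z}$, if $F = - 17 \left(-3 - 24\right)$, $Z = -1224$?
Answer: $3 i \sqrt{85} \approx 27.659 i$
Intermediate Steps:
$F = 459$ ($F = \left(-17\right) \left(-27\right) = 459$)
$\sqrt{F + Z} = \sqrt{459 - 1224} = \sqrt{-765} = 3 i \sqrt{85}$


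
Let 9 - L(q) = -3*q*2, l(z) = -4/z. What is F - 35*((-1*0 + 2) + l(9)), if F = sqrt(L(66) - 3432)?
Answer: -490/9 + I*sqrt(3027) ≈ -54.444 + 55.018*I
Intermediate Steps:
L(q) = 9 + 6*q (L(q) = 9 - (-3*q)*2 = 9 - (-6)*q = 9 + 6*q)
F = I*sqrt(3027) (F = sqrt((9 + 6*66) - 3432) = sqrt((9 + 396) - 3432) = sqrt(405 - 3432) = sqrt(-3027) = I*sqrt(3027) ≈ 55.018*I)
F - 35*((-1*0 + 2) + l(9)) = I*sqrt(3027) - 35*((-1*0 + 2) - 4/9) = I*sqrt(3027) - 35*((0 + 2) - 4*1/9) = I*sqrt(3027) - 35*(2 - 4/9) = I*sqrt(3027) - 35*14/9 = I*sqrt(3027) - 1*490/9 = I*sqrt(3027) - 490/9 = -490/9 + I*sqrt(3027)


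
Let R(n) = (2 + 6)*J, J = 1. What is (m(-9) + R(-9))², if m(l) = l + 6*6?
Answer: 1225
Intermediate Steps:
R(n) = 8 (R(n) = (2 + 6)*1 = 8*1 = 8)
m(l) = 36 + l (m(l) = l + 36 = 36 + l)
(m(-9) + R(-9))² = ((36 - 9) + 8)² = (27 + 8)² = 35² = 1225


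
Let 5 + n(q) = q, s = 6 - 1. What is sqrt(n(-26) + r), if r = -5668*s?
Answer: 7*I*sqrt(579) ≈ 168.44*I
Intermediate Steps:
s = 5
n(q) = -5 + q
r = -28340 (r = -5668*5 = -28340)
sqrt(n(-26) + r) = sqrt((-5 - 26) - 28340) = sqrt(-31 - 28340) = sqrt(-28371) = 7*I*sqrt(579)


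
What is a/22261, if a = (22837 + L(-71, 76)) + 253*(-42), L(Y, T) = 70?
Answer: 12281/22261 ≈ 0.55168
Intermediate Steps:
a = 12281 (a = (22837 + 70) + 253*(-42) = 22907 - 10626 = 12281)
a/22261 = 12281/22261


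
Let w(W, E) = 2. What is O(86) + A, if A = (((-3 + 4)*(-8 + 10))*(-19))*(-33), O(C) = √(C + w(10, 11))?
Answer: 1254 + 2*√22 ≈ 1263.4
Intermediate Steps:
O(C) = √(2 + C) (O(C) = √(C + 2) = √(2 + C))
A = 1254 (A = ((1*2)*(-19))*(-33) = (2*(-19))*(-33) = -38*(-33) = 1254)
O(86) + A = √(2 + 86) + 1254 = √88 + 1254 = 2*√22 + 1254 = 1254 + 2*√22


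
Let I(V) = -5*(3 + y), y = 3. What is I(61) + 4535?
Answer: 4505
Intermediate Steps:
I(V) = -30 (I(V) = -5*(3 + 3) = -5*6 = -30)
I(61) + 4535 = -30 + 4535 = 4505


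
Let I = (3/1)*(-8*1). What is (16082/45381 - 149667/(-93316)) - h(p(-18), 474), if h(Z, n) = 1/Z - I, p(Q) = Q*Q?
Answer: -1260290957669/57169440846 ≈ -22.045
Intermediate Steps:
I = -24 (I = (3*1)*(-8) = 3*(-8) = -24)
p(Q) = Q**2
h(Z, n) = 24 + 1/Z (h(Z, n) = 1/Z - 1*(-24) = 1/Z + 24 = 24 + 1/Z)
(16082/45381 - 149667/(-93316)) - h(p(-18), 474) = (16082/45381 - 149667/(-93316)) - (24 + 1/((-18)**2)) = (16082*(1/45381) - 149667*(-1/93316)) - (24 + 1/324) = (16082/45381 + 149667/93316) - (24 + 1/324) = 8292746039/4234773396 - 1*7777/324 = 8292746039/4234773396 - 7777/324 = -1260290957669/57169440846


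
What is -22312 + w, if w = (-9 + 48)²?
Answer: -20791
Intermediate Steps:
w = 1521 (w = 39² = 1521)
-22312 + w = -22312 + 1521 = -20791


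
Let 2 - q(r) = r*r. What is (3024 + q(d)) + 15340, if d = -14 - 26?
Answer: 16766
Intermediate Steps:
d = -40
q(r) = 2 - r² (q(r) = 2 - r*r = 2 - r²)
(3024 + q(d)) + 15340 = (3024 + (2 - 1*(-40)²)) + 15340 = (3024 + (2 - 1*1600)) + 15340 = (3024 + (2 - 1600)) + 15340 = (3024 - 1598) + 15340 = 1426 + 15340 = 16766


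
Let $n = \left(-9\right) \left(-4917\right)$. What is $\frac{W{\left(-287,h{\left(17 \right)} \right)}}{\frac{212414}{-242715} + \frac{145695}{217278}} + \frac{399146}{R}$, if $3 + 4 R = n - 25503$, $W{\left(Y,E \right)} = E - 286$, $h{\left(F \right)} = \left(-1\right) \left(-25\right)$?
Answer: $\frac{30585174686913902}{22476668088861} \approx 1360.8$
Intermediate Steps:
$h{\left(F \right)} = 25$
$W{\left(Y,E \right)} = -286 + E$
$n = 44253$
$R = \frac{18747}{4}$ ($R = - \frac{3}{4} + \frac{44253 - 25503}{4} = - \frac{3}{4} + \frac{1}{4} \cdot 18750 = - \frac{3}{4} + \frac{9375}{2} = \frac{18747}{4} \approx 4686.8$)
$\frac{W{\left(-287,h{\left(17 \right)} \right)}}{\frac{212414}{-242715} + \frac{145695}{217278}} + \frac{399146}{R} = \frac{-286 + 25}{\frac{212414}{-242715} + \frac{145695}{217278}} + \frac{399146}{\frac{18747}{4}} = - \frac{261}{212414 \left(- \frac{1}{242715}\right) + 145695 \cdot \frac{1}{217278}} + 399146 \cdot \frac{4}{18747} = - \frac{261}{- \frac{212414}{242715} + \frac{48565}{72426}} + \frac{1596584}{18747} = - \frac{261}{- \frac{1198947463}{5859625530}} + \frac{1596584}{18747} = \left(-261\right) \left(- \frac{5859625530}{1198947463}\right) + \frac{1596584}{18747} = \frac{1529362263330}{1198947463} + \frac{1596584}{18747} = \frac{30585174686913902}{22476668088861}$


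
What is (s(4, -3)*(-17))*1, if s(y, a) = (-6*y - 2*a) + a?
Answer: 357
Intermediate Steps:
s(y, a) = -a - 6*y
(s(4, -3)*(-17))*1 = ((-1*(-3) - 6*4)*(-17))*1 = ((3 - 24)*(-17))*1 = -21*(-17)*1 = 357*1 = 357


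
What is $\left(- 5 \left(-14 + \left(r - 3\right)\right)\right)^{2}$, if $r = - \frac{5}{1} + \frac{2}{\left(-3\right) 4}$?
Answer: $\frac{442225}{36} \approx 12284.0$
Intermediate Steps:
$r = - \frac{31}{6}$ ($r = \left(-5\right) 1 + \frac{2}{-12} = -5 + 2 \left(- \frac{1}{12}\right) = -5 - \frac{1}{6} = - \frac{31}{6} \approx -5.1667$)
$\left(- 5 \left(-14 + \left(r - 3\right)\right)\right)^{2} = \left(- 5 \left(-14 - \frac{49}{6}\right)\right)^{2} = \left(\left(-5\right) \left(- \frac{133}{6}\right)\right)^{2} = \left(\frac{665}{6}\right)^{2} = \frac{442225}{36}$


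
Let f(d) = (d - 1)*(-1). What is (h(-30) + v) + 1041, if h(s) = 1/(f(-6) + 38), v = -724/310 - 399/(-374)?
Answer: 542470637/521730 ≈ 1039.8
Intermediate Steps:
f(d) = 1 - d (f(d) = (-1 + d)*(-1) = 1 - d)
v = -73543/57970 (v = -724*1/310 - 399*(-1/374) = -362/155 + 399/374 = -73543/57970 ≈ -1.2686)
h(s) = 1/45 (h(s) = 1/((1 - 1*(-6)) + 38) = 1/((1 + 6) + 38) = 1/(7 + 38) = 1/45)
(h(-30) + v) + 1041 = (1/45 - 73543/57970) + 1041 = -650293/521730 + 1041 = 542470637/521730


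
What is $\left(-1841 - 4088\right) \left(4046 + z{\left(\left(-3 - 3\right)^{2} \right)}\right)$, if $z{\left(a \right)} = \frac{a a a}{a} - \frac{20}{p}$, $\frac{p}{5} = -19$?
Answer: $- \frac{601805358}{19} \approx -3.1674 \cdot 10^{7}$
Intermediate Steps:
$p = -95$ ($p = 5 \left(-19\right) = -95$)
$z{\left(a \right)} = \frac{4}{19} + a^{2}$ ($z{\left(a \right)} = \frac{a a a}{a} - \frac{20}{-95} = \frac{a^{2} a}{a} - - \frac{4}{19} = \frac{a^{3}}{a} + \frac{4}{19} = a^{2} + \frac{4}{19} = \frac{4}{19} + a^{2}$)
$\left(-1841 - 4088\right) \left(4046 + z{\left(\left(-3 - 3\right)^{2} \right)}\right) = \left(-1841 - 4088\right) \left(4046 + \left(\frac{4}{19} + \left(\left(-3 - 3\right)^{2}\right)^{2}\right)\right) = - 5929 \left(4046 + \left(\frac{4}{19} + \left(\left(-6\right)^{2}\right)^{2}\right)\right) = - 5929 \left(4046 + \left(\frac{4}{19} + 36^{2}\right)\right) = - 5929 \left(4046 + \left(\frac{4}{19} + 1296\right)\right) = - 5929 \left(4046 + \frac{24628}{19}\right) = \left(-5929\right) \frac{101502}{19} = - \frac{601805358}{19}$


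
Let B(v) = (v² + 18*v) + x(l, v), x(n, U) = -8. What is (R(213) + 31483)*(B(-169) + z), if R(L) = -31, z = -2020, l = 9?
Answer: 738838932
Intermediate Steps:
B(v) = -8 + v² + 18*v (B(v) = (v² + 18*v) - 8 = -8 + v² + 18*v)
(R(213) + 31483)*(B(-169) + z) = (-31 + 31483)*((-8 + (-169)² + 18*(-169)) - 2020) = 31452*((-8 + 28561 - 3042) - 2020) = 31452*(25511 - 2020) = 31452*23491 = 738838932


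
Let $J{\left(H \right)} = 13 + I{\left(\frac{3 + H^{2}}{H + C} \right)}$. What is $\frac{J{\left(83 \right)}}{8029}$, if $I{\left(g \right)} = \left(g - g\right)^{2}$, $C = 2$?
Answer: $\frac{13}{8029} \approx 0.0016191$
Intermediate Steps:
$I{\left(g \right)} = 0$ ($I{\left(g \right)} = 0^{2} = 0$)
$J{\left(H \right)} = 13$ ($J{\left(H \right)} = 13 + 0 = 13$)
$\frac{J{\left(83 \right)}}{8029} = \frac{13}{8029}$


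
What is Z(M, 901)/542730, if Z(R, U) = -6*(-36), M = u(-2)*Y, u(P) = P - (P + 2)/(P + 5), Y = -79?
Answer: 36/90455 ≈ 0.00039799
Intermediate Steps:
u(P) = P - (2 + P)/(5 + P)
M = 158 (M = ((-2 + (-2)² + 4*(-2))/(5 - 2))*(-79) = ((-2 + 4 - 8)/3)*(-79) = ((⅓)*(-6))*(-79) = -2*(-79) = 158)
Z(R, U) = 216
Z(M, 901)/542730 = 216/542730 = 216*(1/542730) = 36/90455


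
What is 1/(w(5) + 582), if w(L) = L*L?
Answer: 1/607 ≈ 0.0016474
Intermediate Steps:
w(L) = L**2
1/(w(5) + 582) = 1/(5**2 + 582) = 1/(25 + 582) = 1/607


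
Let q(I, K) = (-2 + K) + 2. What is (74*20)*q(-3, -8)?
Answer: -11840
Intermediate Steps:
q(I, K) = K
(74*20)*q(-3, -8) = (74*20)*(-8) = 1480*(-8) = -11840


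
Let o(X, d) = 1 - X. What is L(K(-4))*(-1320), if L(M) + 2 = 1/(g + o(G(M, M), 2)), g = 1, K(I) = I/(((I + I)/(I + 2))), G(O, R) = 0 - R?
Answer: 1320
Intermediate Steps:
G(O, R) = -R
K(I) = 1 + I/2 (K(I) = I/(((2*I)/(2 + I))) = I/((2*I/(2 + I))) = I*((2 + I)/(2*I)) = 1 + I/2)
L(M) = -2 + 1/(2 + M) (L(M) = -2 + 1/(1 + (1 - (-1)*M)) = -2 + 1/(1 + (1 + M)) = -2 + 1/(2 + M))
L(K(-4))*(-1320) = ((-3 - 2*(1 + (1/2)*(-4)))/(2 + (1 + (1/2)*(-4))))*(-1320) = ((-3 - 2*(1 - 2))/(2 + (1 - 2)))*(-1320) = ((-3 - 2*(-1))/(2 - 1))*(-1320) = ((-3 + 2)/1)*(-1320) = (1*(-1))*(-1320) = -1*(-1320) = 1320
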